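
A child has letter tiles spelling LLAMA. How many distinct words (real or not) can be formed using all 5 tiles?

30

The 5 letters of LLAMA have repeats: A appearing twice and L appearing twice.
The number of distinct arrangements is 5!/(2!·2!) = 120/4 = 30.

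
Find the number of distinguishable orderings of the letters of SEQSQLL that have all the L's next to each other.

180

Treat the 2 copies of L as a single block. The multiset to arrange is then {LL, E, Q, Q, S, S}, 6 items in all.
That gives (6)!/(2!·2!) = 180 arrangements.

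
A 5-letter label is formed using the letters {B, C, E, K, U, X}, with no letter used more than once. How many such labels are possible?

720

Choose and order 5 of the 6 symbols: the first letter has 6 options, the next 5, and so on down to 2.
That product is 6 × 5 × 4 × 3 × 2 = 720.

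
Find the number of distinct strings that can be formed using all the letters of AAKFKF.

90

The 6 letters of AAKFKF have repeats: A appearing twice, F appearing twice, and K appearing twice.
Dividing 6! = 720 by 2!·2!·2! = 8 for the repeated letters gives 90.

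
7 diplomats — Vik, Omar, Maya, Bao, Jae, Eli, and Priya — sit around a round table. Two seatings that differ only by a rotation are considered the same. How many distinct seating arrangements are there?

720

Around a circle, 7 distinct people have 7!/7 = (6)! = 720 rotationally distinct seatings.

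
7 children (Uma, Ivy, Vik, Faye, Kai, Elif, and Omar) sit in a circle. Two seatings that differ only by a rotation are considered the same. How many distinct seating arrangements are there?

Around a circle, 7 distinct people have 7!/7 = (6)! = 720 rotationally distinct seatings.

720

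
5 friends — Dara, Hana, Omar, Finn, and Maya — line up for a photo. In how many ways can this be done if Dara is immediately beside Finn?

48

Treat {Dara, Finn} as a single unit. There are 4 units to order, and the pair itself can be ordered 2 ways.
So the count is 2·(4)! = 48.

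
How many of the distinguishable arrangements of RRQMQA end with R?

60

With the last slot taken by R, it remains to arrange the other 5 letters (RQMQA).
Those 5 letters have Q appearing twice, giving (5)!/(2!) = 60.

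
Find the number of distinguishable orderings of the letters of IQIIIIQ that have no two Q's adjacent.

There are 7!/(5!·2!) = 21 arrangements of IQIIIIQ in total.
If the two Q's are adjacent, glue them into one block, leaving 6 items to arrange: (6)!/(5!) = 6 ways.
Hence 21 − 6 = 15.

15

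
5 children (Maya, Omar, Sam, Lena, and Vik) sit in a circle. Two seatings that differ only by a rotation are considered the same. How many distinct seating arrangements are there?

Seat Maya anywhere (absorbing the rotational symmetry), then permute the other 4: (4)! = 24.

24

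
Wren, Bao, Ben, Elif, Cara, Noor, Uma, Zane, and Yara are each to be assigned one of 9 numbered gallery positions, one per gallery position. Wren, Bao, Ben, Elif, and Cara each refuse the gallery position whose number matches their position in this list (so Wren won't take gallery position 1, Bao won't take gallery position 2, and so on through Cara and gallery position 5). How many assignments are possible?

Let Aᵢ (for 1 ≤ i ≤ 5) be the placements that put person i in their forbidden gallery position. Any j of these fix j positions, leaving (9−j)! ways to fill the rest, and there are C(5,j) ways to pick which j.
By inclusion–exclusion, the number of valid placements is Σ_{j=0}^{5} (−1)^j C(5,j)·(9−j)!.
Computing: 362880 − 201600 + 50400 − 7200 + 600 − 24 = 205056.

205056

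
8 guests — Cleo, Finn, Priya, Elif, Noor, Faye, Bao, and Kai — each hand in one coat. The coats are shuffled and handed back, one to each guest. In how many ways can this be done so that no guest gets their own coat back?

Let Aᵢ be the assignments in which guest i gets their own coat. We want the size of the complement of A₁∪…∪A_8.
By inclusion–exclusion this is Σ_{j=0}^{8} (−1)^j C(8,j)·(8−j)!.
Computing: 40320 − 40320 + 20160 − 6720 + 1680 − 336 + 56 − 8 + 1 = 14833.

14833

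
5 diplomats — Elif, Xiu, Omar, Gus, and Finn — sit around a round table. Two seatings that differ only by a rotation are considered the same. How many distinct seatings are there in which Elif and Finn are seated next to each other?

12

Glue Elif and Finn into a block (2 internal orders). Seating 4 units around a circle gives (3)! arrangements.
So 2 × (3)! = 2 × 6 = 12.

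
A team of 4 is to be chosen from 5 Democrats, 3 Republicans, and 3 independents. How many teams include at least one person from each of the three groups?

180

Unrestricted: C(11,4) = 330 ways to pick any 4 of the 11.
Subtract selections that omit an entire group: no Democrats → C(6,4) = 15; no Republicans → C(8,4) = 70; no independents → C(8,4) = 70.
Add back selections omitting two groups (i.e. drawn from a single group): C(5,4) + C(3,4) + C(3,4) = 5.
By inclusion–exclusion: 330 − 155 + 5 = 180.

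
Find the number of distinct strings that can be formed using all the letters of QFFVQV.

90

Letter multiplicities in QFFVQV: F×2, Q×2, V×2.
The number of distinct arrangements is 6!/(2!·2!·2!) = 720/8 = 90.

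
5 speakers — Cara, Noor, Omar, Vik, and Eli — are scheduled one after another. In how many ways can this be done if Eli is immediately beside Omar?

48

Place the 3 others and the Eli-Omar pair as 4 objects in a line; the pair has 2 internal arrangements.
That gives 2 × 4! = 2 × 24 = 48.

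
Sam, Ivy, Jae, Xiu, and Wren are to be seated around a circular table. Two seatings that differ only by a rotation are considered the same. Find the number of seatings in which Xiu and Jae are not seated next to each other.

Without the restriction there are (4)! = 24 seatings.
Seatings with Xiu beside Jae: treat them as a block with 2 internal orders, giving 2 × (3)! = 12.
Subtracting, 24 − 12 = 12.

12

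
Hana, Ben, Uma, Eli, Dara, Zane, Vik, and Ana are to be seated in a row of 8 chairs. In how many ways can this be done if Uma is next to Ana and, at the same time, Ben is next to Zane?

Treat {Uma,Ana} as one block (2 orders) and {Ben,Zane} as another (2 orders).
That leaves 6 units to arrange: 2 × 2 × 6! = 4 × 720 = 2880.

2880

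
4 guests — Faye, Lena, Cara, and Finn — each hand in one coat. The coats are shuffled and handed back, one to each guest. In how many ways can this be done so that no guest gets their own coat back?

Count assignments avoiding every fixed point. For any j of the 4 guests fixed to their own coat, the other 4−j can be arranged in (4−j)! ways.
By inclusion–exclusion this is Σ_{j=0}^{4} (−1)^j C(4,j)·(4−j)!.
Computing: 24 − 24 + 12 − 4 + 1 = 9.

9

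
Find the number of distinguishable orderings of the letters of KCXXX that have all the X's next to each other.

6

Treat the 3 copies of X as a single block. The multiset to arrange is then {XXX, C, K}, 3 items in all.
All 3 items are distinct, so there are (3)! = 6 arrangements.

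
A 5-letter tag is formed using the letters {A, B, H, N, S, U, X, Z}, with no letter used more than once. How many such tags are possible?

6720

Choose and order 5 of the 8 symbols: the first letter has 8 options, the next 7, and so on down to 4.
8 × 7 × 6 × 5 × 4 = 6720.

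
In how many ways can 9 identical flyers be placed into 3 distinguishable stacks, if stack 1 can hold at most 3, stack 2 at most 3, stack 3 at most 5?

6

Without the upper bounds there are C(11,2) = 55 ways to split 9 among 3 stacks.
Subtract solutions that violate a single cap (substitute x_i' = x_i − (cap_i+1)): x_1 ≥ 4 gives C(7,2) = 21; x_2 ≥ 4 gives C(7,2) = 21; x_3 ≥ 6 gives C(5,2) = 10. Together 52.
Add back pairs where two caps are both exceeded: 3 + 0 + 0 = 3.
By inclusion–exclusion the count is 55 − 52 + 3 = 6.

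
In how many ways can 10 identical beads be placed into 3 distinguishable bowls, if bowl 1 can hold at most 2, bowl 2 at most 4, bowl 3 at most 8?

12

Without the upper bounds there are C(12,2) = 66 ways to split 10 among 3 bowls.
Subtract solutions that violate a single cap (substitute x_i' = x_i − (cap_i+1)): x_1 ≥ 3 gives C(9,2) = 36; x_2 ≥ 5 gives C(7,2) = 21; x_3 ≥ 9 gives C(3,2) = 3. Together 60.
Add back pairs where two caps are both exceeded: 6 + 0 + 0 = 6.
By inclusion–exclusion the count is 66 − 60 + 6 = 12.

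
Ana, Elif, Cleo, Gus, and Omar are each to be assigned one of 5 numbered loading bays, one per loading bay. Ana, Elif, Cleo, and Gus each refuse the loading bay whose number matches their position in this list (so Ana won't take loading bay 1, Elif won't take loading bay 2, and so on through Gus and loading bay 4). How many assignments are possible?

53

Let Aᵢ (for 1 ≤ i ≤ 4) be the placements that put person i in their forbidden loading bay. Any j of these fix j positions, leaving (5−j)! ways to fill the rest, and there are C(4,j) ways to pick which j.
By inclusion–exclusion, the number of valid placements is Σ_{j=0}^{4} (−1)^j C(4,j)·(5−j)!.
Computing: 120 − 96 + 36 − 8 + 1 = 53.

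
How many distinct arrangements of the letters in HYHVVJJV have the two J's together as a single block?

420

Treat the 2 copies of J as a single block. The multiset to arrange is then {JJ, H, H, V, V, V, Y}, 7 items in all.
That gives (7)!/(3!·2!) = 420 arrangements.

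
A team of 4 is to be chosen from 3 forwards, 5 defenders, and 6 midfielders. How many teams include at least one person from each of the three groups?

Unrestricted: C(14,4) = 1001 ways to pick any 4 of the 14.
Selections missing a whole group: no forwards → C(11,4) = 330; no defenders → C(9,4) = 126; no midfielders → C(8,4) = 70.
Add back selections omitting two groups (i.e. drawn from a single group): C(3,4) + C(5,4) + C(6,4) = 20.
By inclusion–exclusion: 1001 − 526 + 20 = 495.

495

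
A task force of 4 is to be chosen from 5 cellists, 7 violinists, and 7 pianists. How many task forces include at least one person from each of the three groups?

Unrestricted: C(19,4) = 3876 ways to pick any 4 of the 19.
Subtract selections that omit an entire group: no cellists → C(14,4) = 1001; no violinists → C(12,4) = 495; no pianists → C(12,4) = 495.
Add back selections omitting two groups (i.e. drawn from a single group): C(5,4) + C(7,4) + C(7,4) = 75.
By inclusion–exclusion: 3876 − 1991 + 75 = 1960.

1960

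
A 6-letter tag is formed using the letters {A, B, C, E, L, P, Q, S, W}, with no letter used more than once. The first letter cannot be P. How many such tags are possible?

53760

The first letter has 9−1 = 8 choices (anything except P).
The remaining 5 letters are filled from the other 8 symbols without repetition: 8 × 7 × 6 × 5 × 4 = 6720.
Total: 8 × 6720 = 53760.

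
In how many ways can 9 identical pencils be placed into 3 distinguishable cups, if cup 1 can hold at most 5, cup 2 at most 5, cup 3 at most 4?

20

By stars and bars, unrestricted non-negative solutions to x_1+…+x_3 = 9 number C(9+2,2) = 55.
Subtract solutions that violate a single cap (substitute x_i' = x_i − (cap_i+1)): x_1 ≥ 6 gives C(5,2) = 10; x_2 ≥ 6 gives C(5,2) = 10; x_3 ≥ 5 gives C(6,2) = 15. Together 35.
No two caps can be exceeded simultaneously, so the pair terms are all 0.
By inclusion–exclusion the count is 55 − 35 + 0 = 20.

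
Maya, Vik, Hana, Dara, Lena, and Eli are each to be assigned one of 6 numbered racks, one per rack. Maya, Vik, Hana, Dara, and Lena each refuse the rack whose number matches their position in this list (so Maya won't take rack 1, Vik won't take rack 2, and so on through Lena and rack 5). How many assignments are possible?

Let Aᵢ (for 1 ≤ i ≤ 5) be the placements that put person i in their forbidden rack. Any j of these fix j positions, leaving (6−j)! ways to fill the rest, and there are C(5,j) ways to pick which j.
By inclusion–exclusion, the number of valid placements is Σ_{j=0}^{5} (−1)^j C(5,j)·(6−j)!.
Computing: 720 − 600 + 240 − 60 + 10 − 1 = 309.

309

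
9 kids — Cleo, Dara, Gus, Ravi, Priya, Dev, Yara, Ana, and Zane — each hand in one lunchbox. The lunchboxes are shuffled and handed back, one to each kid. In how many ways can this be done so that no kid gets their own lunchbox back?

133496

This is the derangement count D_9: permutations of 9 items with no fixed point.
By inclusion–exclusion this is Σ_{j=0}^{9} (−1)^j C(9,j)·(9−j)!.
Computing: 362880 − 362880 + 181440 − 60480 + 15120 − 3024 + 504 − 72 + 9 − 1 = 133496.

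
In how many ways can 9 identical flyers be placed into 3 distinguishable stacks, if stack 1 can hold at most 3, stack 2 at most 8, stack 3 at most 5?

Ignoring the caps, the number of non-negative solutions to x_1+…+x_3 = 9 is C(11,2) = 55.
Subtract solutions that violate a single cap (substitute x_i' = x_i − (cap_i+1)): x_1 ≥ 4 gives C(7,2) = 21; x_2 ≥ 9 gives C(2,2) = 1; x_3 ≥ 6 gives C(5,2) = 10. Together 32.
No two caps can be exceeded simultaneously, so the pair terms are all 0.
By inclusion–exclusion the count is 55 − 32 + 0 = 23.

23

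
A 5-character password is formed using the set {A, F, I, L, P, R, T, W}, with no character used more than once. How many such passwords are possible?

Choose and order 5 of the 8 symbols: the first character has 8 options, the next 7, and so on down to 4.
8 × 7 × 6 × 5 × 4 = 6720.

6720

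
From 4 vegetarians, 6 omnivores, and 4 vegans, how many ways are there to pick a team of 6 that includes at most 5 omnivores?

3002

Split by how many omnivores are chosen (0 through 5).
Sum: C(6,0)·C(8,6) + C(6,1)·C(8,5) + C(6,2)·C(8,4) + C(6,3)·C(8,3) + C(6,4)·C(8,2) + C(6,5)·C(8,1) = 28 + 336 + 1050 + 1120 + 420 + 48 = 3002.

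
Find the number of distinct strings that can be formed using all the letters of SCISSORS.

1680

SCISSORS has 8 letters with S appearing 4 times.
The number of distinct arrangements is 8!/(4!) = 40320/24 = 1680.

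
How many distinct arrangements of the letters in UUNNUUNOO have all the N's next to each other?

Treat the 3 copies of N as a single block. The multiset to arrange is then {NNN, O, O, U, U, U, U}, 7 items in all.
That gives (7)!/(4!·2!) = 105 arrangements.

105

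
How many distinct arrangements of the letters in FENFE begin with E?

With the first slot taken by E, it remains to arrange the other 4 letters (FNFE).
Those 4 letters have F appearing twice, giving (4)!/(2!) = 12.

12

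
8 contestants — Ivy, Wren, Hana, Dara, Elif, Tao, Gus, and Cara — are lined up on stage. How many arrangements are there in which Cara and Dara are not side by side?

Of the 8! = 40320 arrangements, those with Cara and Dara adjacent number 2 × 7! = 10080 (treat the pair as a block with 2 internal orders).
Complementary counting: 40320 − 10080 = 30240.

30240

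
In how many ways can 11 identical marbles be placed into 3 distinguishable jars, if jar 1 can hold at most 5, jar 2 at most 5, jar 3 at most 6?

Ignoring the caps, the number of non-negative solutions to x_1+…+x_3 = 11 is C(13,2) = 78.
Subtract solutions that violate a single cap (substitute x_i' = x_i − (cap_i+1)): x_1 ≥ 6 gives C(7,2) = 21; x_2 ≥ 6 gives C(7,2) = 21; x_3 ≥ 7 gives C(6,2) = 15. Together 57.
No two caps can be exceeded simultaneously, so the pair terms are all 0.
By inclusion–exclusion the count is 78 − 57 + 0 = 21.

21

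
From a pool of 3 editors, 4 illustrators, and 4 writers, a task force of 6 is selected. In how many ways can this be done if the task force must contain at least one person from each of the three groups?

420

Total 6-person selections from all 11: C(11,6) = 462.
Subtract selections that omit an entire group: no editors → C(8,6) = 28; no illustrators → C(7,6) = 7; no writers → C(7,6) = 7.
Add back selections omitting two groups (i.e. drawn from a single group): C(3,6) + C(4,6) + C(4,6) = 0.
By inclusion–exclusion: 462 − 42 + 0 = 420.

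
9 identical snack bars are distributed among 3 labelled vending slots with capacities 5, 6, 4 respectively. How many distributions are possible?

24

Ignoring the caps, the number of non-negative solutions to x_1+…+x_3 = 9 is C(11,2) = 55.
Subtract solutions that violate a single cap (substitute x_i' = x_i − (cap_i+1)): x_1 ≥ 6 gives C(5,2) = 10; x_2 ≥ 7 gives C(4,2) = 6; x_3 ≥ 5 gives C(6,2) = 15. Together 31.
No two caps can be exceeded simultaneously, so the pair terms are all 0.
By inclusion–exclusion the count is 55 − 31 + 0 = 24.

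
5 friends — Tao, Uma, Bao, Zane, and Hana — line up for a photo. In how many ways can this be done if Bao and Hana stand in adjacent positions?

Glue Bao and Hana into one block (2 internal orders), leaving 4 units to arrange in a row.
That gives 2 × 4! = 2 × 24 = 48.

48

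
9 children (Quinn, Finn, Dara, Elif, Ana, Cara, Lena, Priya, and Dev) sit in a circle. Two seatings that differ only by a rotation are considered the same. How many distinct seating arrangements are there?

Seat Quinn anywhere (absorbing the rotational symmetry), then permute the other 8: (8)! = 40320.

40320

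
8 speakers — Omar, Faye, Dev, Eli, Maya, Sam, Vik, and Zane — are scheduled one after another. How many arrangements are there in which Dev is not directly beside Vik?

Of the 8! = 40320 arrangements, those with Dev and Vik adjacent number 2 × 7! = 10080 (treat the pair as a block with 2 internal orders).
Complementary counting: 40320 − 10080 = 30240.

30240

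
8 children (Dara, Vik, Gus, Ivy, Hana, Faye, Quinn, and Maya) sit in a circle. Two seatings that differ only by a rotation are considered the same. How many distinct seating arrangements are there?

Around a circle, 8 distinct people have 8!/8 = (7)! = 5040 rotationally distinct seatings.

5040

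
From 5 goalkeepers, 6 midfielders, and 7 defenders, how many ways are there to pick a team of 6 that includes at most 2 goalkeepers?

15301

Split by how many goalkeepers are chosen (0 through 2).
Sum: C(5,0)·C(13,6) + C(5,1)·C(13,5) + C(5,2)·C(13,4) = 1716 + 6435 + 7150 = 15301.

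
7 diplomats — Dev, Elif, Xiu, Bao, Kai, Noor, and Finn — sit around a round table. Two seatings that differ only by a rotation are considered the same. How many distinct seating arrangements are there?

Fix one person's seat to break rotational symmetry; the remaining 6 people can be arranged in (6)! = 720 ways.

720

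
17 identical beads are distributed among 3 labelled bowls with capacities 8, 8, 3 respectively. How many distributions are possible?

By stars and bars, unrestricted non-negative solutions to x_1+…+x_3 = 17 number C(17+2,2) = 171.
Subtract solutions that violate a single cap (substitute x_i' = x_i − (cap_i+1)): x_1 ≥ 9 gives C(10,2) = 45; x_2 ≥ 9 gives C(10,2) = 45; x_3 ≥ 4 gives C(15,2) = 105. Together 195.
Add back pairs where two caps are both exceeded: 0 + 15 + 15 = 30.
By inclusion–exclusion the count is 171 − 195 + 30 = 6.

6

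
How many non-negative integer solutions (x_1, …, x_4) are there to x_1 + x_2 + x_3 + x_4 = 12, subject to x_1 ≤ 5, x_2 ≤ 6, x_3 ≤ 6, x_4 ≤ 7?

224

Without the upper bounds there are C(15,3) = 455 ways to split 12 among 4 variables.
Subtract solutions that violate a single cap (substitute x_i' = x_i − (cap_i+1)): x_1 ≥ 6 gives C(9,3) = 84; x_2 ≥ 7 gives C(8,3) = 56; x_3 ≥ 7 gives C(8,3) = 56; x_4 ≥ 8 gives C(7,3) = 35. Together 231.
No two caps can be exceeded simultaneously, so the pair terms are all 0.
By inclusion–exclusion the count is 455 − 231 + 0 = 224.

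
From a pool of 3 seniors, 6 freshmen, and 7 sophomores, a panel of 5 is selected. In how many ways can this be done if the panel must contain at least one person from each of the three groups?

Total 5-person selections from all 16: C(16,5) = 4368.
Selections missing a whole group: no seniors → C(13,5) = 1287; no freshmen → C(10,5) = 252; no sophomores → C(9,5) = 126.
Add back selections omitting two groups (i.e. drawn from a single group): C(3,5) + C(6,5) + C(7,5) = 27.
By inclusion–exclusion: 4368 − 1665 + 27 = 2730.

2730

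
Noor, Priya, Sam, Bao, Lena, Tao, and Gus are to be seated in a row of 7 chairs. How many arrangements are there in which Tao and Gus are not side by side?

Of the 7! = 5040 arrangements, those with Tao and Gus adjacent number 2 × 6! = 1440 (treat the pair as a block with 2 internal orders).
So 5040 − 1440 = 3600 arrangements keep them apart.

3600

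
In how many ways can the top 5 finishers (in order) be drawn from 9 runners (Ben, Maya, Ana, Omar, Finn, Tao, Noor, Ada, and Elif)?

This is an ordered selection of 5 from 9: P(9,5).
That gives 9 × 8 × 7 × 6 × 5 = 15120.

15120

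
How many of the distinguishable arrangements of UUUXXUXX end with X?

With the last slot taken by X, it remains to arrange the other 7 letters (UUUXUXX).
Those 7 letters have U appearing 4 times and X appearing 3 times, giving (7)!/(4!·3!) = 35.

35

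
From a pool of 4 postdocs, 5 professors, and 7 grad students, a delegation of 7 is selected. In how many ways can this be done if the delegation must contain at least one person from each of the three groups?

10283

Total 7-person selections from all 16: C(16,7) = 11440.
Subtract selections that omit an entire group: no postdocs → C(12,7) = 792; no professors → C(11,7) = 330; no grad students → C(9,7) = 36.
Add back selections omitting two groups (i.e. drawn from a single group): C(4,7) + C(5,7) + C(7,7) = 1.
By inclusion–exclusion: 11440 − 1158 + 1 = 10283.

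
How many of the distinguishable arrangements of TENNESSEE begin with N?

840

With the first slot taken by N, it remains to arrange the other 8 letters (TENESSEE).
Those 8 letters have E appearing 4 times and S appearing twice, giving (8)!/(4!·2!) = 840.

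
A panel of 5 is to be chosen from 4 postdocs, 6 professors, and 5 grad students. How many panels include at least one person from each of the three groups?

2170

With no constraint there are C(15,5) = 3003 possible selections.
Subtract selections that omit an entire group: no postdocs → C(11,5) = 462; no professors → C(9,5) = 126; no grad students → C(10,5) = 252.
Add back selections omitting two groups (i.e. drawn from a single group): C(4,5) + C(6,5) + C(5,5) = 7.
By inclusion–exclusion: 3003 − 840 + 7 = 2170.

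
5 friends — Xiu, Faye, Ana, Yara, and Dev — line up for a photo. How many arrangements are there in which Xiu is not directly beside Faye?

72

There are 5! = 120 arrangements in all. If Xiu and Faye are adjacent, merging them into one block gives 2·(4)! = 48 arrangements.
So 120 − 48 = 72 arrangements keep them apart.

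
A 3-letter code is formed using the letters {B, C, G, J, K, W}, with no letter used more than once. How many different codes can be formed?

120

With no repetition, fill the 3 letters in order: 6 choices, then 5, down to 4.
That product is 6 × 5 × 4 = 120.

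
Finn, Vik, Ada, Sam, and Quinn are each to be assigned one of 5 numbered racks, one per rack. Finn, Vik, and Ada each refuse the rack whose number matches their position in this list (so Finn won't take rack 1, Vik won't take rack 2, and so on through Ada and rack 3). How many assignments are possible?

64

Let Aᵢ (for i ∈ {1, 2, 3}) be the placements that put person i in their forbidden rack. Any j of these fix j positions, leaving (5−j)! ways to fill the rest, and there are C(3,j) ways to pick which j.
By inclusion–exclusion, the number of valid placements is Σ_{j=0}^{3} (−1)^j C(3,j)·(5−j)!.
Computing: 120 − 72 + 18 − 2 = 64.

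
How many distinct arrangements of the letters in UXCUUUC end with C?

With the last slot taken by C, it remains to arrange the other 6 letters (UXUUUC).
Those 6 letters have U appearing 4 times, giving (6)!/(4!) = 30.

30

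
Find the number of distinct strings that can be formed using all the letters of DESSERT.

1260

DESSERT has 7 letters with E appearing twice and S appearing twice.
Dividing 7! = 5040 by 2!·2! = 4 for the repeated letters gives 1260.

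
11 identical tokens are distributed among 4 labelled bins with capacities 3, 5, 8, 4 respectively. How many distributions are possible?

Without the upper bounds there are C(14,3) = 364 ways to split 11 among 4 bins.
Subtract solutions that violate a single cap (substitute x_i' = x_i − (cap_i+1)): x_1 ≥ 4 gives C(10,3) = 120; x_2 ≥ 6 gives C(8,3) = 56; x_3 ≥ 9 gives C(5,3) = 10; x_4 ≥ 5 gives C(9,3) = 84. Together 270.
Add back pairs where two caps are both exceeded: 4 + 0 + 10 + 0 + 1 + 0 = 15.
By inclusion–exclusion the count is 364 − 270 + 15 = 109.

109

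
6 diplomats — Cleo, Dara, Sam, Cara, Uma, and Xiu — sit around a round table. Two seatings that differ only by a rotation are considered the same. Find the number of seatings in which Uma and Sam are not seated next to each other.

72

Without the restriction there are (5)! = 120 seatings.
Seatings with Uma beside Sam: treat them as a block with 2 internal orders, giving 2 × (4)! = 48.
Subtracting, 120 − 48 = 72.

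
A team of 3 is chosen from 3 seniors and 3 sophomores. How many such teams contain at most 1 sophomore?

10

Split by how many sophomores are chosen (0 through 1).
Sum: C(3,0)·C(3,3) + C(3,1)·C(3,2) = 1 + 9 = 10.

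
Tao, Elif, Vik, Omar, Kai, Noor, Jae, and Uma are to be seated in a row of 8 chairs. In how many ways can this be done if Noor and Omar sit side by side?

Treat {Noor, Omar} as a single unit. There are 7 units to order, and the pair itself can be ordered 2 ways.
So the count is 2·(7)! = 10080.

10080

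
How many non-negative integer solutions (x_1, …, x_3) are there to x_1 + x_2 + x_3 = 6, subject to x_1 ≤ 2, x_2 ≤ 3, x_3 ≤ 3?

6

By stars and bars, unrestricted non-negative solutions to x_1+…+x_3 = 6 number C(6+2,2) = 28.
Subtract solutions that violate a single cap (substitute x_i' = x_i − (cap_i+1)): x_1 ≥ 3 gives C(5,2) = 10; x_2 ≥ 4 gives C(4,2) = 6; x_3 ≥ 4 gives C(4,2) = 6. Together 22.
No two caps can be exceeded simultaneously, so the pair terms are all 0.
By inclusion–exclusion the count is 28 − 22 + 0 = 6.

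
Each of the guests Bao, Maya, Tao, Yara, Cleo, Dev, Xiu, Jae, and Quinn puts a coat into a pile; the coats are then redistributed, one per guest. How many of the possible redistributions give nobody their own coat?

133496

Let Aᵢ be the assignments in which guest i gets their own coat. We want the size of the complement of A₁∪…∪A_9.
By inclusion–exclusion this is Σ_{j=0}^{9} (−1)^j C(9,j)·(9−j)!.
Computing: 362880 − 362880 + 181440 − 60480 + 15120 − 3024 + 504 − 72 + 9 − 1 = 133496.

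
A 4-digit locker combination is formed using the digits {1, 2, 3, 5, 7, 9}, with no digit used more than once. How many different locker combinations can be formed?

360

With no repetition, fill the 4 digits in order: 6 choices, then 5, down to 3.
6 × 5 × 4 × 3 = 360.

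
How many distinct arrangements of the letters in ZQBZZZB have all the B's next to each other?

Treat the 2 copies of B as a single block. The multiset to arrange is then {BB, Q, Z, Z, Z, Z}, 6 items in all.
That gives (6)!/(4!) = 30 arrangements.

30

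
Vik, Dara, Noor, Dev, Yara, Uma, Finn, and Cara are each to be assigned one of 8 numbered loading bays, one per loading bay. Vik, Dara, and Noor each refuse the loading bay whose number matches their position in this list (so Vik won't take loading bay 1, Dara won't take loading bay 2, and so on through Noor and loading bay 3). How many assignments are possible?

Let Aᵢ (for i ∈ {1, 2, 3}) be the placements that put person i in their forbidden loading bay. Any j of these fix j positions, leaving (8−j)! ways to fill the rest, and there are C(3,j) ways to pick which j.
By inclusion–exclusion, the number of valid placements is Σ_{j=0}^{3} (−1)^j C(3,j)·(8−j)!.
Computing: 40320 − 15120 + 2160 − 120 = 27240.

27240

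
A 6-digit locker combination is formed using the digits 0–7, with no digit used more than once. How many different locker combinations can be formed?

Choose and order 6 of the 8 symbols: the first digit has 8 options, the next 7, and so on down to 3.
8 × 7 × 6 × 5 × 4 × 3 = 20160.

20160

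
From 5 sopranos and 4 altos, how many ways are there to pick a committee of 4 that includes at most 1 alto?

45

Split by how many altos are chosen (0 through 1).
Sum: C(4,0)·C(5,4) + C(4,1)·C(5,3) = 5 + 40 = 45.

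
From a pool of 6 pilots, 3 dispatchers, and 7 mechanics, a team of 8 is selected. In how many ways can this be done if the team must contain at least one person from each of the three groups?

11529

With no constraint there are C(16,8) = 12870 possible selections.
Selections missing a whole group: no pilots → C(10,8) = 45; no dispatchers → C(13,8) = 1287; no mechanics → C(9,8) = 9.
Add back selections omitting two groups (i.e. drawn from a single group): C(6,8) + C(3,8) + C(7,8) = 0.
By inclusion–exclusion: 12870 − 1341 + 0 = 11529.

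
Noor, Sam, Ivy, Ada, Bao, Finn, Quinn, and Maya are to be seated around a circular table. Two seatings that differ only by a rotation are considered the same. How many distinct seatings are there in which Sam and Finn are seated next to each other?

1440

Treat {Sam, Finn} as one unit (2 internal orders) and seat the resulting 7 units around the table: (6)! circular arrangements.
So 2 × (6)! = 2 × 720 = 1440.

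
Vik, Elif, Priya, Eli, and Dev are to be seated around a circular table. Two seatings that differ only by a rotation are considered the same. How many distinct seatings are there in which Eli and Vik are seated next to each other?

12

Treat {Eli, Vik} as one unit (2 internal orders) and seat the resulting 4 units around the table: (3)! circular arrangements.
So 2 × (3)! = 2 × 6 = 12.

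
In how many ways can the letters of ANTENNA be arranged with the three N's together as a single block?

60

Treat the 3 copies of N as a single block. The multiset to arrange is then {NNN, A, A, E, T}, 5 items in all.
That gives (5)!/(2!) = 60 arrangements.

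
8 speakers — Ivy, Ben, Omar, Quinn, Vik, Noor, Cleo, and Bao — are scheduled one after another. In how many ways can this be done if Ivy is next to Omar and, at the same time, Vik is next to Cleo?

Treat {Ivy,Omar} as one block (2 orders) and {Vik,Cleo} as another (2 orders).
That leaves 6 units to arrange: 2 × 2 × 6! = 4 × 720 = 2880.

2880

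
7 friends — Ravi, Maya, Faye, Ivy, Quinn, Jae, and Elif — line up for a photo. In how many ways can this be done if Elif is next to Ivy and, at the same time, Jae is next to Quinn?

Treat {Elif,Ivy} as one block (2 orders) and {Jae,Quinn} as another (2 orders).
That leaves 5 units to arrange: 2 × 2 × 5! = 4 × 120 = 480.

480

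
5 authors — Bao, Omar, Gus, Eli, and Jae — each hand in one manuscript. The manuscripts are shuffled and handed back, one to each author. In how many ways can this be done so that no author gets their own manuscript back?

Count assignments avoiding every fixed point. For any j of the 5 authors fixed to their own manuscript, the other 5−j can be arranged in (5−j)! ways.
By inclusion–exclusion this is Σ_{j=0}^{5} (−1)^j C(5,j)·(5−j)!.
Computing: 120 − 120 + 60 − 20 + 5 − 1 = 44.

44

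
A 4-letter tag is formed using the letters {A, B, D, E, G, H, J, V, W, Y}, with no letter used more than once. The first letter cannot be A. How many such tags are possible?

The first letter has 10−1 = 9 choices (anything except A).
The remaining 3 letters are filled from the other 9 symbols without repetition: 9 × 8 × 7 = 504.
Total: 9 × 504 = 4536.

4536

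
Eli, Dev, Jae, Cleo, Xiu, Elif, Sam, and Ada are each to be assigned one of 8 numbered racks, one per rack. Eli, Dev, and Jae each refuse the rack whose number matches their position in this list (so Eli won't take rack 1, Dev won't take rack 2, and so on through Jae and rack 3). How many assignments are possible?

Let Aᵢ (for i ∈ {1, 2, 3}) be the placements that put person i in their forbidden rack. Any j of these fix j positions, leaving (8−j)! ways to fill the rest, and there are C(3,j) ways to pick which j.
By inclusion–exclusion, the number of valid placements is Σ_{j=0}^{3} (−1)^j C(3,j)·(8−j)!.
Computing: 40320 − 15120 + 2160 − 120 = 27240.

27240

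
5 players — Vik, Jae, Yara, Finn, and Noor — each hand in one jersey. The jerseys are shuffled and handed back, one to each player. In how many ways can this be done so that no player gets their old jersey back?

Count assignments avoiding every fixed point. For any j of the 5 players fixed to their old jersey, the other 5−j can be arranged in (5−j)! ways.
By inclusion–exclusion this is Σ_{j=0}^{5} (−1)^j C(5,j)·(5−j)!.
Computing: 120 − 120 + 60 − 20 + 5 − 1 = 44.

44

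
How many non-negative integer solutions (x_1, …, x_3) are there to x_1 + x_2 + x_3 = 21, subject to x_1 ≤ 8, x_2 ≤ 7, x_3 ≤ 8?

6

By stars and bars, unrestricted non-negative solutions to x_1+…+x_3 = 21 number C(21+2,2) = 253.
Subtract solutions that violate a single cap (substitute x_i' = x_i − (cap_i+1)): x_1 ≥ 9 gives C(14,2) = 91; x_2 ≥ 8 gives C(15,2) = 105; x_3 ≥ 9 gives C(14,2) = 91. Together 287.
Add back pairs where two caps are both exceeded: 15 + 10 + 15 = 40.
By inclusion–exclusion the count is 253 − 287 + 40 = 6.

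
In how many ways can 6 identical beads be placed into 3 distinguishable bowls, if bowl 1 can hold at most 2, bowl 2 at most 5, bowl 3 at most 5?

16

By stars and bars, unrestricted non-negative solutions to x_1+…+x_3 = 6 number C(6+2,2) = 28.
Subtract solutions that violate a single cap (substitute x_i' = x_i − (cap_i+1)): x_1 ≥ 3 gives C(5,2) = 10; x_2 ≥ 6 gives C(2,2) = 1; x_3 ≥ 6 gives C(2,2) = 1. Together 12.
No two caps can be exceeded simultaneously, so the pair terms are all 0.
By inclusion–exclusion the count is 28 − 12 + 0 = 16.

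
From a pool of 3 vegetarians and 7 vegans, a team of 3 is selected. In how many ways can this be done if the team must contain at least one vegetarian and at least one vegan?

84

Unrestricted: C(10,3) = 120 ways to pick any 3 of the 10.
Selections missing a whole group: no vegetarians → C(7,3) = 35; no vegans → C(3,3) = 1.
Both groups omitted at once is impossible, so 120 − 36 = 84.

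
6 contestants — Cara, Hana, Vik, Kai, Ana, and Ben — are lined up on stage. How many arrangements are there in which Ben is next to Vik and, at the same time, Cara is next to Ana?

Treat {Ben,Vik} as one block (2 orders) and {Cara,Ana} as another (2 orders).
That leaves 4 units to arrange: 2 × 2 × 4! = 4 × 24 = 96.

96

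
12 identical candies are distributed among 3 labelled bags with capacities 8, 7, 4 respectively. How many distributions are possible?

30

Without the upper bounds there are C(14,2) = 91 ways to split 12 among 3 bags.
Subtract solutions that violate a single cap (substitute x_i' = x_i − (cap_i+1)): x_1 ≥ 9 gives C(5,2) = 10; x_2 ≥ 8 gives C(6,2) = 15; x_3 ≥ 5 gives C(9,2) = 36. Together 61.
No two caps can be exceeded simultaneously, so the pair terms are all 0.
By inclusion–exclusion the count is 91 − 61 + 0 = 30.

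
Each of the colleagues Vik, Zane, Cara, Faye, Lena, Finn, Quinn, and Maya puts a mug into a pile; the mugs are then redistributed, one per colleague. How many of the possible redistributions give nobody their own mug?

Count assignments avoiding every fixed point. For any j of the 8 colleagues fixed to their own mug, the other 8−j can be arranged in (8−j)! ways.
By inclusion–exclusion this is Σ_{j=0}^{8} (−1)^j C(8,j)·(8−j)!.
Computing: 40320 − 40320 + 20160 − 6720 + 1680 − 336 + 56 − 8 + 1 = 14833.

14833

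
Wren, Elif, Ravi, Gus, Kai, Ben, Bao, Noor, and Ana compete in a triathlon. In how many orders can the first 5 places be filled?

There are 9 choices for 1st place, 8 for 2nd, and so on down to 5 for position 5.
That gives 9 × 8 × 7 × 6 × 5 = 15120.

15120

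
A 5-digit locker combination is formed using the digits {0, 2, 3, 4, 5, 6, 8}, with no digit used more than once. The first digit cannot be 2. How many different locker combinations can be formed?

The first digit has 7−1 = 6 choices (anything except 2).
The remaining 4 digits are filled from the other 6 symbols without repetition: 6 × 5 × 4 × 3 = 360.
Total: 6 × 360 = 2160.

2160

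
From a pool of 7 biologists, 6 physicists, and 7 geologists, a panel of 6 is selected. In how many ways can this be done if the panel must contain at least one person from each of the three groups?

With no constraint there are C(20,6) = 38760 possible selections.
Selections missing a whole group: no biologists → C(13,6) = 1716; no physicists → C(14,6) = 3003; no geologists → C(13,6) = 1716.
Add back selections omitting two groups (i.e. drawn from a single group): C(7,6) + C(6,6) + C(7,6) = 15.
By inclusion–exclusion: 38760 − 6435 + 15 = 32340.

32340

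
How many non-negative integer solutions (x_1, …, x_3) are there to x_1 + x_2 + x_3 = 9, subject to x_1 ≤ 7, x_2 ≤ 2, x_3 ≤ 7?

21

Without the upper bounds there are C(11,2) = 55 ways to split 9 among 3 variables.
Subtract solutions that violate a single cap (substitute x_i' = x_i − (cap_i+1)): x_1 ≥ 8 gives C(3,2) = 3; x_2 ≥ 3 gives C(8,2) = 28; x_3 ≥ 8 gives C(3,2) = 3. Together 34.
No two caps can be exceeded simultaneously, so the pair terms are all 0.
By inclusion–exclusion the count is 55 − 34 + 0 = 21.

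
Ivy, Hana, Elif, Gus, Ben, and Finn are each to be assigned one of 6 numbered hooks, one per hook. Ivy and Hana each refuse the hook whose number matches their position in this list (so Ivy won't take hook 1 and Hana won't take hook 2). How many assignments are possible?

504

Let Aᵢ (for i ∈ {1, 2}) be the placements that put person i in their forbidden hook. Any j of these fix j positions, leaving (6−j)! ways to fill the rest, and there are C(2,j) ways to pick which j.
By inclusion–exclusion, the number of valid placements is Σ_{j=0}^{2} (−1)^j C(2,j)·(6−j)!.
Computing: 720 − 240 + 24 = 504.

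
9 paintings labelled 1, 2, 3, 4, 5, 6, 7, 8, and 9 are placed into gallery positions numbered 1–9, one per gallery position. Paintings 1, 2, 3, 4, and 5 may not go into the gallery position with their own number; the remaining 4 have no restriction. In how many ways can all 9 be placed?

205056

Let Aᵢ (for 1 ≤ i ≤ 5) be the placements that put painting i in its forbidden gallery position. Any j of these fix j positions, leaving (9−j)! ways to fill the rest, and there are C(5,j) ways to pick which j.
By inclusion–exclusion, the number of valid placements is Σ_{j=0}^{5} (−1)^j C(5,j)·(9−j)!.
Computing: 362880 − 201600 + 50400 − 7200 + 600 − 24 = 205056.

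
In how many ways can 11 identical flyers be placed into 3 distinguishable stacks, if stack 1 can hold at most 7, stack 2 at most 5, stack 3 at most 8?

Ignoring the caps, the number of non-negative solutions to x_1+…+x_3 = 11 is C(13,2) = 78.
Subtract solutions that violate a single cap (substitute x_i' = x_i − (cap_i+1)): x_1 ≥ 8 gives C(5,2) = 10; x_2 ≥ 6 gives C(7,2) = 21; x_3 ≥ 9 gives C(4,2) = 6. Together 37.
No two caps can be exceeded simultaneously, so the pair terms are all 0.
By inclusion–exclusion the count is 78 − 37 + 0 = 41.

41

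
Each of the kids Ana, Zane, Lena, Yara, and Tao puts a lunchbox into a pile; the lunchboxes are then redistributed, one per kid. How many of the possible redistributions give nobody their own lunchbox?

44

Count assignments avoiding every fixed point. For any j of the 5 kids fixed to their own lunchbox, the other 5−j can be arranged in (5−j)! ways.
By inclusion–exclusion this is Σ_{j=0}^{5} (−1)^j C(5,j)·(5−j)!.
Computing: 120 − 120 + 60 − 20 + 5 − 1 = 44.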